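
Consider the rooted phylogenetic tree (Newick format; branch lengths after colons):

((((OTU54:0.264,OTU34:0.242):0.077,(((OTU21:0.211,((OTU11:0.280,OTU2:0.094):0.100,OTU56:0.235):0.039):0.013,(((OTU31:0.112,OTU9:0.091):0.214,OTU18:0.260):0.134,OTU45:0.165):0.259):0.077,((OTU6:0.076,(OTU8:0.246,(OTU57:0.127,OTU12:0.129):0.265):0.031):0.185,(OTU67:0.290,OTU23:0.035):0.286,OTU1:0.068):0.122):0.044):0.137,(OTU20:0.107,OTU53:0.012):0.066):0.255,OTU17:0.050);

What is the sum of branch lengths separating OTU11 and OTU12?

1.241

The path runs OTU11 → … → MRCA → … → OTU12; the MRCA is the node subtending (((OTU21,((OTU11,OTU2),OTU56)),(((OTU31,OTU9),OTU18),OTU45)),((OTU6,(OTU8,(OTU57,OTU12))),(OTU67,OTU23),OTU1)).
Branch lengths along that path: 0.280 + 0.100 + 0.039 + 0.013 + 0.077 + 0.122 + 0.185 + 0.031 + 0.265 + 0.129 = 1.241.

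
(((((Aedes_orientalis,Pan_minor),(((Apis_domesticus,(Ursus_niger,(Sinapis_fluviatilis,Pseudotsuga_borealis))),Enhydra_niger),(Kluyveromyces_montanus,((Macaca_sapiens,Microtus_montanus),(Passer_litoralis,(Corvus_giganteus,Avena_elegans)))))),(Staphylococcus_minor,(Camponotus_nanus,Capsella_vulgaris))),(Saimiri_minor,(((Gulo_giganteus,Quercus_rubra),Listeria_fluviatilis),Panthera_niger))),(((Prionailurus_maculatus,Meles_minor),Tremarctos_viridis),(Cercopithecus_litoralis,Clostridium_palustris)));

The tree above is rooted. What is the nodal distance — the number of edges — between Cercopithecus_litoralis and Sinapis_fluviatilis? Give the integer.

The MRCA of Cercopithecus_litoralis and Sinapis_fluviatilis is the root of the tree.
From Cercopithecus_litoralis up to that node: 3 branches. From Sinapis_fluviatilis up to the same node: 9 branches. Total: 3 + 9 = 12.

12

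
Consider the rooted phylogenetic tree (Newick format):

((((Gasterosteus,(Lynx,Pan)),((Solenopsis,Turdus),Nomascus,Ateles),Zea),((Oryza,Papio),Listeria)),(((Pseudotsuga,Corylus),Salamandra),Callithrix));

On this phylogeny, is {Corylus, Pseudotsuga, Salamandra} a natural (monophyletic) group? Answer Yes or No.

Yes

The most recent common ancestor of these taxa subtends ((Pseudotsuga,Corylus),Salamandra).
That clade has exactly 3 tips — every listed taxon and nothing else — so the group is monophyletic.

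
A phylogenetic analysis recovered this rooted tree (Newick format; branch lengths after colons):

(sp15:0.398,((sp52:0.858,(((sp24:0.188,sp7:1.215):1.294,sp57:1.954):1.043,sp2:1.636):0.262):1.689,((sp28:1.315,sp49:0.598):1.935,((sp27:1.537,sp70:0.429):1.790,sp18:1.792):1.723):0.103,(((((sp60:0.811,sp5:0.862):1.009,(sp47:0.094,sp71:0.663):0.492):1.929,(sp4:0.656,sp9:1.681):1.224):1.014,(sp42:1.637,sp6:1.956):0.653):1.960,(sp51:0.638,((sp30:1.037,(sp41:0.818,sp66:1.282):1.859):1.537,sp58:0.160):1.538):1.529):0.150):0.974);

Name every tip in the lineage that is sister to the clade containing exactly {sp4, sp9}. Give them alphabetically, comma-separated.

sp47, sp5, sp60, sp71

The clade containing exactly {sp4, sp9} attaches to the tree at the node subtending (((sp60,sp5),(sp47,sp71)),(sp4,sp9)).
The other lineage descending from that same node — the sister group — is ((sp60,sp5),(sp47,sp71)); its 4 tips in alphabetical order are the answer.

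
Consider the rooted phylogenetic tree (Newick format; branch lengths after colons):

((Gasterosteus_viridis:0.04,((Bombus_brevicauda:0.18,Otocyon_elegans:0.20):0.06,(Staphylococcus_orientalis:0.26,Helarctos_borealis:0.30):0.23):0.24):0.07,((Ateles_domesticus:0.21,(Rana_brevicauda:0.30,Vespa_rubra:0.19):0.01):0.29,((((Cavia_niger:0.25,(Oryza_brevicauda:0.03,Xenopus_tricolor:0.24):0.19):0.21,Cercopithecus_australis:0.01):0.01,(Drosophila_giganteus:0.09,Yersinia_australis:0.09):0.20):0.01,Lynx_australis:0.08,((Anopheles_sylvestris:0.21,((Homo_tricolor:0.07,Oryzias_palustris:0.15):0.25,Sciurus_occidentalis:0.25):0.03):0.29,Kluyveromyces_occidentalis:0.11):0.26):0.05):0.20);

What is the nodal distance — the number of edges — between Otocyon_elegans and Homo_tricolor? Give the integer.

11

The MRCA of Otocyon_elegans and Homo_tricolor is the root of the tree.
From Otocyon_elegans up to that node: 4 branches. From Homo_tricolor up to the same node: 7 branches. Total: 4 + 7 = 11.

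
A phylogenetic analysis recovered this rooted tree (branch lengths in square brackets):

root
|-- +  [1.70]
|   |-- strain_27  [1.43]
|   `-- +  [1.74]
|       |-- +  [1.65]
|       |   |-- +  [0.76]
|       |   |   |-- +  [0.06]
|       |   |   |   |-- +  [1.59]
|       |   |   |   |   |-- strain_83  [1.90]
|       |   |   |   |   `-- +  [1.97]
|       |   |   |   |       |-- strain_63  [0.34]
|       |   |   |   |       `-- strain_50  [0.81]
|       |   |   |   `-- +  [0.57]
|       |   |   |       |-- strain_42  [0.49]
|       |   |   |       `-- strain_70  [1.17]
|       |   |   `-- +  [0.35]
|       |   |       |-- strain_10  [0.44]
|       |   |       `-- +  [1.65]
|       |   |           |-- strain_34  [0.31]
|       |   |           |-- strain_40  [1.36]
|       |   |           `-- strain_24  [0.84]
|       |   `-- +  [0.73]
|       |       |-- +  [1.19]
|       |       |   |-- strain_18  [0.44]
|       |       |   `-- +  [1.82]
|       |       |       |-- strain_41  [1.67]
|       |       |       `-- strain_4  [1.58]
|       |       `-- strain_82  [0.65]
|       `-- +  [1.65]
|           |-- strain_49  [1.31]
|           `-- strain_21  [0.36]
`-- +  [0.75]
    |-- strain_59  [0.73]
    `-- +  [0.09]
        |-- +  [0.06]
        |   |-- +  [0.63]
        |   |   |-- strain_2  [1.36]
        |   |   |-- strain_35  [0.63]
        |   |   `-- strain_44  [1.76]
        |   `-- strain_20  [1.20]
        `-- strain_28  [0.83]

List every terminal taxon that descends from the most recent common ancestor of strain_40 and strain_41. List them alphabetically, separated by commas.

Tracing strain_40: it sits inside (strain_34,strain_40,strain_24).
Tracing strain_41: it sits inside (strain_41,strain_4).
The smallest clade enclosing both is ((((strain_83,(strain_63,strain_50)),(strain_42,strain_70)),(strain_10,(strain_34,strain_40,strain_24))),((strain_18,(strain_41,strain_4)),strain_82)); the answer is its 13 terminal taxa in alphabetical order.

strain_10, strain_18, strain_24, strain_34, strain_4, strain_40, strain_41, strain_42, strain_50, strain_63, strain_70, strain_82, strain_83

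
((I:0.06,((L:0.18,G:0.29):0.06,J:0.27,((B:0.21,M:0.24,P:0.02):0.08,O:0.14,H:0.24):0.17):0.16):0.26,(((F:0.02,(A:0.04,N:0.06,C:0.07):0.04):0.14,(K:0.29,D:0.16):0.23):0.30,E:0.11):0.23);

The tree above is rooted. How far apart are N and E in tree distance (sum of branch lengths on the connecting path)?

The path runs N → … → MRCA → … → E; the MRCA is the node subtending (((F,(A,N,C)),(K,D)),E).
Branch lengths along that path: 0.06 + 0.04 + 0.14 + 0.30 + 0.11 = 0.65.

0.65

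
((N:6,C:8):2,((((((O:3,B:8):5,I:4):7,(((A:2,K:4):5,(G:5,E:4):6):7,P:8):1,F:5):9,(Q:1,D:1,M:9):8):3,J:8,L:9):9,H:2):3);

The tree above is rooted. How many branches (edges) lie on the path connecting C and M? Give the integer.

The MRCA of C and M is the root of the tree.
From C up to that node: 2 branches. From M up to the same node: 5 branches. Total: 2 + 5 = 7.

7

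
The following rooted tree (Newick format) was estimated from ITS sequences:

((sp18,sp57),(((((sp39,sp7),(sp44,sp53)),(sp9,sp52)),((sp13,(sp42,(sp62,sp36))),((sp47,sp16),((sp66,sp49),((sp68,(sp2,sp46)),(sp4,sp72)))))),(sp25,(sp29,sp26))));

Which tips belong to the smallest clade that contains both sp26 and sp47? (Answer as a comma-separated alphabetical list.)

Tracing sp26: it sits inside (sp29,sp26).
Tracing sp47: it sits inside (sp47,sp16).
The smallest clade enclosing both is (((((sp39,sp7),(sp44,sp53)),(sp9,sp52)),((sp13,(sp42,(sp62,sp36))),((sp47,sp16),((sp66,sp49),((sp68,(sp2,sp46)),(sp4,sp72)))))),(sp25,(sp29,sp26))); the answer is its 22 terminal taxa in alphabetical order.

sp13, sp16, sp2, sp25, sp26, sp29, sp36, sp39, sp4, sp42, sp44, sp46, sp47, sp49, sp52, sp53, sp62, sp66, sp68, sp7, sp72, sp9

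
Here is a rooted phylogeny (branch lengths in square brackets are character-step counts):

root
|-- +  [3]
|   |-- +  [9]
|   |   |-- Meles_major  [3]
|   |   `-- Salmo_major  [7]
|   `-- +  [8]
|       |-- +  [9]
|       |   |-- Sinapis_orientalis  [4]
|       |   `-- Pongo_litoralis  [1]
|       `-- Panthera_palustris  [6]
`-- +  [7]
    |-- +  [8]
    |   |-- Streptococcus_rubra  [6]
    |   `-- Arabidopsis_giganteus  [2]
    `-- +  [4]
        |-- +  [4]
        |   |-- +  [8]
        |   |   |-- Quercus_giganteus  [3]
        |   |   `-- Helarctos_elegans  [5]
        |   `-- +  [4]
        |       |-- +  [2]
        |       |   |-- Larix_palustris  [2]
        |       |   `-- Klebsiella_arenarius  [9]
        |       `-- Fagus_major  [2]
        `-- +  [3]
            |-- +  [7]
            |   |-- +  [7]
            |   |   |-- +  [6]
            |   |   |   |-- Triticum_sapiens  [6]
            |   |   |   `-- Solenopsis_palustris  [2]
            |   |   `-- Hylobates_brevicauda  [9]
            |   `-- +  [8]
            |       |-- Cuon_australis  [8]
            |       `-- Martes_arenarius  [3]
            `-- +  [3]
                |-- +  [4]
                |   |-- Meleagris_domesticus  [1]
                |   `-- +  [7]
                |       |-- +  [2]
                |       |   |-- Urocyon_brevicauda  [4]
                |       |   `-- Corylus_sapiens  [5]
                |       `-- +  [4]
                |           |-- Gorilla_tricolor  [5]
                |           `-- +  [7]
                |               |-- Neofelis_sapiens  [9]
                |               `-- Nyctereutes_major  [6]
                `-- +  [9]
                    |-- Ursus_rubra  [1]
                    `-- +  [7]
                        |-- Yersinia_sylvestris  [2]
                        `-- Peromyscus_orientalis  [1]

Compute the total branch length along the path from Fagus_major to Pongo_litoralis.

The path runs Fagus_major → … → MRCA → … → Pongo_litoralis; the MRCA is the root of the tree.
Branch lengths along that path: 2 + 4 + 4 + 4 + 7 + 3 + 8 + 9 + 1 = 42.

42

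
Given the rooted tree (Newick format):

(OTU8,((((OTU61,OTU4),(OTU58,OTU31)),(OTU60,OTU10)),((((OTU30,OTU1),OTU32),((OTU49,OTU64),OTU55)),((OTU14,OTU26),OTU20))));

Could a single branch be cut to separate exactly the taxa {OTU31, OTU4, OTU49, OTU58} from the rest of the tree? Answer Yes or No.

No

The MRCA of the listed taxa subtends ((((OTU61,OTU4),(OTU58,OTU31)),(OTU60,OTU10)),((((OTU30,OTU1),OTU32),((OTU49,OTU64),OTU55)),((OTU14,OTU26),OTU20))).
That clade also contains OTU1, OTU10, OTU14, OTU20, OTU26, OTU30, OTU32, OTU55, OTU60, OTU61, OTU64, which are not in the proposed group, so the group is not monophyletic.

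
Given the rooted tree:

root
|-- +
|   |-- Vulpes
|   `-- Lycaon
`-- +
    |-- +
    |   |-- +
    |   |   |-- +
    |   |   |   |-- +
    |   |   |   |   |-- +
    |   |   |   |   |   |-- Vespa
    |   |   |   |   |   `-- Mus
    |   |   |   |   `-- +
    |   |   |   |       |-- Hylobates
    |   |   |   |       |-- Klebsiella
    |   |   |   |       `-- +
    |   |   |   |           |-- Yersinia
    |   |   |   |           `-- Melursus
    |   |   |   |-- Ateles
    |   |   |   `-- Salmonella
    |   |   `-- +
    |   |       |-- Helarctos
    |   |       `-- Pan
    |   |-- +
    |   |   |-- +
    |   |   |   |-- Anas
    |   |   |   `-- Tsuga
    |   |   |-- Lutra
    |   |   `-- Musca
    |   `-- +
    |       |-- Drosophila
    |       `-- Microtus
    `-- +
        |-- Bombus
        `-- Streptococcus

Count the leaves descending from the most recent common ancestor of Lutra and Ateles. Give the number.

16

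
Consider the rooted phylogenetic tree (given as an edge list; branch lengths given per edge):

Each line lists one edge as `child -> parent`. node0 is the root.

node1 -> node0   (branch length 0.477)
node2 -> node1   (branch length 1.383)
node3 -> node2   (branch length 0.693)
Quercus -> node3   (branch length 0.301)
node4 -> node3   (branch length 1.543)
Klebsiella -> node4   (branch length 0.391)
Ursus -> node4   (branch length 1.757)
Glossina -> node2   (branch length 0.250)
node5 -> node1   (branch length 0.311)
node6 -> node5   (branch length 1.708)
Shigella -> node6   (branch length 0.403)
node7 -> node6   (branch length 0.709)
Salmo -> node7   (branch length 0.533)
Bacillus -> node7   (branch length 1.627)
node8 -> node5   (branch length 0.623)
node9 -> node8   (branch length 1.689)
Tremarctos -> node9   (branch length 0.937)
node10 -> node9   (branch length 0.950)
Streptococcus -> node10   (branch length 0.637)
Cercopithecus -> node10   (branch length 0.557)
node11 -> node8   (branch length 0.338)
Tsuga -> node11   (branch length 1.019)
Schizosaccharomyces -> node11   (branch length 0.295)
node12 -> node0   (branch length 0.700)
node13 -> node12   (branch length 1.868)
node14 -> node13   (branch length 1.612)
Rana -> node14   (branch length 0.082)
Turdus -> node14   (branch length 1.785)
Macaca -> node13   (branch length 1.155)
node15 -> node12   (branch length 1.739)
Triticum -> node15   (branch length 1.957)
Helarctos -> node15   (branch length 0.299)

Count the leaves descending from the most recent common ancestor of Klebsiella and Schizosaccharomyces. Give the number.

The MRCA of Klebsiella and Schizosaccharomyces is the node subtending (((Quercus,(Klebsiella,Ursus)),Glossina),((Shigella,(Salmo,Bacillus)),((Tremarctos,(Streptococcus,Cercopithecus)),(Tsuga,Schizosaccharomyces)))).
That clade contains 12 terminal taxa: Bacillus, Cercopithecus, Glossina, Klebsiella, Quercus, Salmo, Schizosaccharomyces, Shigella, Streptococcus, Tremarctos, Tsuga, Ursus.

12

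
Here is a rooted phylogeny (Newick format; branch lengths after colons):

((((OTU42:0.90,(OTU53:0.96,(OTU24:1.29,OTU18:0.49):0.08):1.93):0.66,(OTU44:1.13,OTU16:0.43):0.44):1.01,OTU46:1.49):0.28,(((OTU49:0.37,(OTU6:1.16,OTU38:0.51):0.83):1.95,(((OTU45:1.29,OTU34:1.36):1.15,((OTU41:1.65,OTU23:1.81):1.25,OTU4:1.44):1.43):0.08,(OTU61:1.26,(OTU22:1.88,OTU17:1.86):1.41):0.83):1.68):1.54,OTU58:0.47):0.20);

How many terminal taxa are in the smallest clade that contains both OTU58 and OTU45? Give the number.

The MRCA of OTU58 and OTU45 is the node subtending (((OTU49,(OTU6,OTU38)),(((OTU45,OTU34),((OTU41,OTU23),OTU4)),(OTU61,(OTU22,OTU17)))),OTU58).
That clade contains 12 terminal taxa: OTU17, OTU22, OTU23, OTU34, OTU38, OTU4, OTU41, OTU45, OTU49, OTU58, OTU6, OTU61.

12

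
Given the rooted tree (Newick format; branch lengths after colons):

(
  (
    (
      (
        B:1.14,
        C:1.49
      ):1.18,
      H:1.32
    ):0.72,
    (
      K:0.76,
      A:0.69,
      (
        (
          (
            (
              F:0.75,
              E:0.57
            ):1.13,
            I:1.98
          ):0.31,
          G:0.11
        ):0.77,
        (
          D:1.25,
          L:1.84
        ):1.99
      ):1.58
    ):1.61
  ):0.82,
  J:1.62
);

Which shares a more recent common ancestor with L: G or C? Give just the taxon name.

The MRCA of L and G subtends ((((F,E),I),G),(D,L)) (6 taxa).
The MRCA of L and C subtends (((B,C),H),(K,A,((((F,E),I),G),(D,L)))) (11 taxa).
The first is nested inside the second, so L shares a more recent common ancestor with G.

G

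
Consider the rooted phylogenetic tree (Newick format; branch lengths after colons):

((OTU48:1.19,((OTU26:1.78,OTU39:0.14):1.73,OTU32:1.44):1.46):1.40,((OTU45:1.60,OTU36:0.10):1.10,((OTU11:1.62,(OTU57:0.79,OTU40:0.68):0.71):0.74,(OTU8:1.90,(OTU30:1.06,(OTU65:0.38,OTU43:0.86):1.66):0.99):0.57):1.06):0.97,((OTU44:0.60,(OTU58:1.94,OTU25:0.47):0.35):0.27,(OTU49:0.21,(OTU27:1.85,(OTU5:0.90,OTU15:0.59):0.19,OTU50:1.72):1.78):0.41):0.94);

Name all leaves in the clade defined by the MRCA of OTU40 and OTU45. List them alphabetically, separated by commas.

Tracing OTU40: it sits inside (OTU57,OTU40).
Tracing OTU45: it sits inside (OTU45,OTU36).
The smallest clade enclosing both is ((OTU45,OTU36),((OTU11,(OTU57,OTU40)),(OTU8,(OTU30,(OTU65,OTU43))))); the answer is its 9 terminal taxa in alphabetical order.

OTU11, OTU30, OTU36, OTU40, OTU43, OTU45, OTU57, OTU65, OTU8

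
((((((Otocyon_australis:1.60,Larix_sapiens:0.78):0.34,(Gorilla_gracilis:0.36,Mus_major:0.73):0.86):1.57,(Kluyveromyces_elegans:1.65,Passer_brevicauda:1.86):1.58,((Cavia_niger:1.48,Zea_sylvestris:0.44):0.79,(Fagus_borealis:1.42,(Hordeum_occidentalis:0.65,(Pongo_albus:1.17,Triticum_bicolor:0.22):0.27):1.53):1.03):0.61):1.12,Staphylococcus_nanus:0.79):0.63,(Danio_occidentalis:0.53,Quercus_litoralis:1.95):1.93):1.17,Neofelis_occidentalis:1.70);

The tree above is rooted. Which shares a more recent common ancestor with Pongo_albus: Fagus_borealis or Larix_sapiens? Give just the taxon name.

Fagus_borealis

The MRCA of Pongo_albus and Fagus_borealis subtends (Fagus_borealis,(Hordeum_occidentalis,(Pongo_albus,Triticum_bicolor))) (4 taxa).
The MRCA of Pongo_albus and Larix_sapiens subtends (((Otocyon_australis,Larix_sapiens),(Gorilla_gracilis,Mus_major)),(Kluyveromyces_elegans,Passer_brevicauda),((Cavia_niger,Zea_sylvestris),(Fagus_borealis,(Hordeum_occidentalis,(Pongo_albus,Triticum_bicolor))))) (12 taxa).
The first is nested inside the second, so Pongo_albus shares a more recent common ancestor with Fagus_borealis.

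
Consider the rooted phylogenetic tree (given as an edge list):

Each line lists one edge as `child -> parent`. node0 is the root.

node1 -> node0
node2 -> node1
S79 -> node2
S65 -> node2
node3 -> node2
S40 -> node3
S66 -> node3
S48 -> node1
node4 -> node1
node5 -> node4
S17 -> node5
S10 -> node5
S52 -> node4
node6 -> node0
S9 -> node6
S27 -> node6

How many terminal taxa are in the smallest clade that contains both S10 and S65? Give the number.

The MRCA of S10 and S65 is the node subtending ((S79,S65,(S40,S66)),S48,((S17,S10),S52)).
That clade contains 8 terminal taxa: S10, S17, S40, S48, S52, S65, S66, S79.

8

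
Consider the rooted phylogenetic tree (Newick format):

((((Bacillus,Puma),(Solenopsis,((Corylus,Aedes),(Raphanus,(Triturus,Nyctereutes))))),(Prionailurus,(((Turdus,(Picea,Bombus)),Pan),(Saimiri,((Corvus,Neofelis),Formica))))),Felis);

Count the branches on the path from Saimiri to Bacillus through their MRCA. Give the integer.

7

The MRCA of Saimiri and Bacillus is the node subtending (((Bacillus,Puma),(Solenopsis,((Corylus,Aedes),(Raphanus,(Triturus,Nyctereutes))))),(Prionailurus,(((Turdus,(Picea,Bombus)),Pan),(Saimiri,((Corvus,Neofelis),Formica))))).
From Saimiri up to that node: 4 branches. From Bacillus up to the same node: 3 branches. Total: 4 + 3 = 7.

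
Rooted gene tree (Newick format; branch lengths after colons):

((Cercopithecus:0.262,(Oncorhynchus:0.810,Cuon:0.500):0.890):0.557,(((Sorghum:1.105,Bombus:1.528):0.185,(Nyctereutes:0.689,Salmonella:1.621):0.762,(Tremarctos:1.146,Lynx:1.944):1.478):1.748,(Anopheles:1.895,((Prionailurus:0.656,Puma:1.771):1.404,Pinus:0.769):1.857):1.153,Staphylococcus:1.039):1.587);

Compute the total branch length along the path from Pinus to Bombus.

The path runs Pinus → … → MRCA → … → Bombus; the MRCA is the node subtending (((Sorghum,Bombus),(Nyctereutes,Salmonella),(Tremarctos,Lynx)),(Anopheles,((Prionailurus,Puma),Pinus)),Staphylococcus).
Branch lengths along that path: 0.769 + 1.857 + 1.153 + 1.748 + 0.185 + 1.528 = 7.240.

7.240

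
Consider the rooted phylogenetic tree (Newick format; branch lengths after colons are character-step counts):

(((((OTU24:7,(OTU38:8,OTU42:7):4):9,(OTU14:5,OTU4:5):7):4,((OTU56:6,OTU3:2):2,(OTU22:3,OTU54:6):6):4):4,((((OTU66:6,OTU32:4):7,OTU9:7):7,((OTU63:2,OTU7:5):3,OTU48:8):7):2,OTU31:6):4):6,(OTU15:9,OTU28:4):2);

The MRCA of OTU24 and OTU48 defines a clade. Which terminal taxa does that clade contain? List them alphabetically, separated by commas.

Tracing OTU24: it sits inside (OTU24,(OTU38,OTU42)).
Tracing OTU48: it sits inside ((OTU63,OTU7),OTU48).
The smallest clade enclosing both is ((((OTU24,(OTU38,OTU42)),(OTU14,OTU4)),((OTU56,OTU3),(OTU22,OTU54))),((((OTU66,OTU32),OTU9),((OTU63,OTU7),OTU48)),OTU31)); the answer is its 16 terminal taxa in alphabetical order.

OTU14, OTU22, OTU24, OTU3, OTU31, OTU32, OTU38, OTU4, OTU42, OTU48, OTU54, OTU56, OTU63, OTU66, OTU7, OTU9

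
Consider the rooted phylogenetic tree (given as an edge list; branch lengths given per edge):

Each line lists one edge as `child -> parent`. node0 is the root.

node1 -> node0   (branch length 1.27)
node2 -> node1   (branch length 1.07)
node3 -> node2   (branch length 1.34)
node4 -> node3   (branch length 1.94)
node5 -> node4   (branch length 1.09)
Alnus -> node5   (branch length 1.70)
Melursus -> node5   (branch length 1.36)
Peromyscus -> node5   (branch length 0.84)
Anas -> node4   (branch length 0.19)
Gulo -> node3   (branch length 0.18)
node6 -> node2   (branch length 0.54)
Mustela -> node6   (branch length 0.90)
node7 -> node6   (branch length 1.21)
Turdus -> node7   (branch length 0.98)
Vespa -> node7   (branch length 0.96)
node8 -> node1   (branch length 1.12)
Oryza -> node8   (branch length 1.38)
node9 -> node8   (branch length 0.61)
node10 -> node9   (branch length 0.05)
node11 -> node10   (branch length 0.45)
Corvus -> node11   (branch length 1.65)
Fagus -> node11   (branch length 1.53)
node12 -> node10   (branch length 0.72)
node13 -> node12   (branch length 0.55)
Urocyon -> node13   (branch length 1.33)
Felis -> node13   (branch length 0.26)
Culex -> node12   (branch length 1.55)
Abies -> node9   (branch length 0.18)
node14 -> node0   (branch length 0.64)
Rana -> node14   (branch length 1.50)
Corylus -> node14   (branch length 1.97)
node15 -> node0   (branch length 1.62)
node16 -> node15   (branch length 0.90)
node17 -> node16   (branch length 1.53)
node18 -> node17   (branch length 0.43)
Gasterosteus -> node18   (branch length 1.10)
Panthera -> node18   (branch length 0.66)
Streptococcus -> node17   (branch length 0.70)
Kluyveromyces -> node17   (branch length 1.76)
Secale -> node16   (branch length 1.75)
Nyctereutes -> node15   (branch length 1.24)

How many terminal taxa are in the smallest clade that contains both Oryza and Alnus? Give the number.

15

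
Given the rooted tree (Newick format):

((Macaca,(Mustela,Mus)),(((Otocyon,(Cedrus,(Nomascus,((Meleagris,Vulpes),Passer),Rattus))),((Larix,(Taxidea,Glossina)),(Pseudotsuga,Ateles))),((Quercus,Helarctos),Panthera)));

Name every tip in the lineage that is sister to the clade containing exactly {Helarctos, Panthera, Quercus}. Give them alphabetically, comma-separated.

Ateles, Cedrus, Glossina, Larix, Meleagris, Nomascus, Otocyon, Passer, Pseudotsuga, Rattus, Taxidea, Vulpes

The clade containing exactly {Helarctos, Panthera, Quercus} attaches to the tree at the node subtending (((Otocyon,(Cedrus,(Nomascus,((Meleagris,Vulpes),Passer),Rattus))),((Larix,(Taxidea,Glossina)),(Pseudotsuga,Ateles))),((Quercus,Helarctos),Panthera)).
The other lineage descending from that same node — the sister group — is ((Otocyon,(Cedrus,(Nomascus,((Meleagris,Vulpes),Passer),Rattus))),((Larix,(Taxidea,Glossina)),(Pseudotsuga,Ateles))); its 12 tips in alphabetical order are the answer.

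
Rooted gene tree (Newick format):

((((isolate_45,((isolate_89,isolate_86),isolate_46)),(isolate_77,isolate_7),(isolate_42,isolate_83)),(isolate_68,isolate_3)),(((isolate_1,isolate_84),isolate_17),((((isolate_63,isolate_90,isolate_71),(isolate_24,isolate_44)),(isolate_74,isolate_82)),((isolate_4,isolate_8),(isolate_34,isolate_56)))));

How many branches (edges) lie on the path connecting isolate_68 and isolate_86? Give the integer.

The MRCA of isolate_68 and isolate_86 is the node subtending (((isolate_45,((isolate_89,isolate_86),isolate_46)),(isolate_77,isolate_7),(isolate_42,isolate_83)),(isolate_68,isolate_3)).
From isolate_68 up to that node: 2 branches. From isolate_86 up to the same node: 5 branches. Total: 2 + 5 = 7.

7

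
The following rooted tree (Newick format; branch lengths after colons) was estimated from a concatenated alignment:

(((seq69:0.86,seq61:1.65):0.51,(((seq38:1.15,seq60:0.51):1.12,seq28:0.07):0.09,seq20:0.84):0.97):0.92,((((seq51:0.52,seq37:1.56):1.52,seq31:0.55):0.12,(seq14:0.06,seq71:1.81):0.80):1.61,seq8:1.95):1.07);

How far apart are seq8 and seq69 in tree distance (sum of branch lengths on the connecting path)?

5.31

The path runs seq8 → … → MRCA → … → seq69; the MRCA is the root of the tree.
Branch lengths along that path: 1.95 + 1.07 + 0.92 + 0.51 + 0.86 = 5.31.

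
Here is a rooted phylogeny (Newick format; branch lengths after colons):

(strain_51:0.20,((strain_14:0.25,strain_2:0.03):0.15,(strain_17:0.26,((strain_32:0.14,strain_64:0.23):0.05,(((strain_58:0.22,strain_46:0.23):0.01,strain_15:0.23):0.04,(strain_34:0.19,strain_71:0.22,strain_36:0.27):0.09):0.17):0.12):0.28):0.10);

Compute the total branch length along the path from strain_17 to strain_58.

0.82

The path runs strain_17 → … → MRCA → … → strain_58; the MRCA is the node subtending (strain_17,((strain_32,strain_64),(((strain_58,strain_46),strain_15),(strain_34,strain_71,strain_36)))).
Branch lengths along that path: 0.26 + 0.12 + 0.17 + 0.04 + 0.01 + 0.22 = 0.82.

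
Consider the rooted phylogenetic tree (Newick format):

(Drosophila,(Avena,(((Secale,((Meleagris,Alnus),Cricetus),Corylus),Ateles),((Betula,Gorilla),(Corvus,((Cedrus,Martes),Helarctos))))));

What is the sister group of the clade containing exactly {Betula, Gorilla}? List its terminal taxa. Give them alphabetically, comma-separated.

The clade containing exactly {Betula, Gorilla} attaches to the tree at the node subtending ((Betula,Gorilla),(Corvus,((Cedrus,Martes),Helarctos))).
The other lineage descending from that same node — the sister group — is (Corvus,((Cedrus,Martes),Helarctos)); its 4 tips in alphabetical order are the answer.

Cedrus, Corvus, Helarctos, Martes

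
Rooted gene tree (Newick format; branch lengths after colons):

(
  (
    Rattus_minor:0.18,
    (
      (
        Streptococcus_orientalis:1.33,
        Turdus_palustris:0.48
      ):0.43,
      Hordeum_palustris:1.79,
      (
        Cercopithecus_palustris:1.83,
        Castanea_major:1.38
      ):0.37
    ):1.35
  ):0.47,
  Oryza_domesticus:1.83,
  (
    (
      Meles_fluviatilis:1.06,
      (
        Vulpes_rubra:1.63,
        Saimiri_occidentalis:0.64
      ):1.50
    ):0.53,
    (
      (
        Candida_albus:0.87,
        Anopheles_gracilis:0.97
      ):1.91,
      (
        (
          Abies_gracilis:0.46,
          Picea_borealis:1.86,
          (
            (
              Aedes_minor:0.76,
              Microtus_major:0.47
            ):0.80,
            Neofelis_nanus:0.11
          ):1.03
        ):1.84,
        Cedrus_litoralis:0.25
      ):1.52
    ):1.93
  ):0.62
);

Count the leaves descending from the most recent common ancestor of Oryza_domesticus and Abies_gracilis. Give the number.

The MRCA of Oryza_domesticus and Abies_gracilis is the root, so the clade is the entire tree.
That clade contains 18 terminal taxa: Abies_gracilis, Aedes_minor, Anopheles_gracilis, Candida_albus, Castanea_major, Cedrus_litoralis, Cercopithecus_palustris, Hordeum_palustris, Meles_fluviatilis, Microtus_major, Neofelis_nanus, Oryza_domesticus, Picea_borealis, Rattus_minor, Saimiri_occidentalis, Streptococcus_orientalis, Turdus_palustris, Vulpes_rubra.

18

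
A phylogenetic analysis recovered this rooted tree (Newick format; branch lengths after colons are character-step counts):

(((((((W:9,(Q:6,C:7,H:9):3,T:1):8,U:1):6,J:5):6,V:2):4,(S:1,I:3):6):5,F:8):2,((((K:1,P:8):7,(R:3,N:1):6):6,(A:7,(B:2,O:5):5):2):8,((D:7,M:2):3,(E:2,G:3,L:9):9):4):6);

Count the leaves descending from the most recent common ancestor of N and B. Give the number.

7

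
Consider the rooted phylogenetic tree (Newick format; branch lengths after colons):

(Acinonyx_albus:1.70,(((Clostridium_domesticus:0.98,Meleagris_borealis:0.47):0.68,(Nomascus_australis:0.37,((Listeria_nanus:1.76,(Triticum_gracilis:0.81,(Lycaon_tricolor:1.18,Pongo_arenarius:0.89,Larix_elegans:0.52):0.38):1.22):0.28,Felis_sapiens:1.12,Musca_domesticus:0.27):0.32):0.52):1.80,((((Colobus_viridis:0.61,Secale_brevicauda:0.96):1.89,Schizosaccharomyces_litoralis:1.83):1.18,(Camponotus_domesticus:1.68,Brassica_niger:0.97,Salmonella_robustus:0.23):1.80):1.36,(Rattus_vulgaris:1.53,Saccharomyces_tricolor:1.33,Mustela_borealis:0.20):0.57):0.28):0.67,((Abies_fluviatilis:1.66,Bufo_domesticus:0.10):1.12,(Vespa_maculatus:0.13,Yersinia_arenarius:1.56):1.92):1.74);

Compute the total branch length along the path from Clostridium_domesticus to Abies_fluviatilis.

8.65

The path runs Clostridium_domesticus → … → MRCA → … → Abies_fluviatilis; the MRCA is the root of the tree.
Branch lengths along that path: 0.98 + 0.68 + 1.80 + 0.67 + 1.74 + 1.12 + 1.66 = 8.65.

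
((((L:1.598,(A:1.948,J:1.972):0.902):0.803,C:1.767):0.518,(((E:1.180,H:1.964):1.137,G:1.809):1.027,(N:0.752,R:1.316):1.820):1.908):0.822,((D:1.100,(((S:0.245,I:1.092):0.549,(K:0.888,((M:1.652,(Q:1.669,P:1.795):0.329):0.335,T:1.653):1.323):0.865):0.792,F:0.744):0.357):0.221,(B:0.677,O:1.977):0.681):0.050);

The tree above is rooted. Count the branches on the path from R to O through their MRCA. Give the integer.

7

The MRCA of R and O is the root of the tree.
From R up to that node: 4 branches. From O up to the same node: 3 branches. Total: 4 + 3 = 7.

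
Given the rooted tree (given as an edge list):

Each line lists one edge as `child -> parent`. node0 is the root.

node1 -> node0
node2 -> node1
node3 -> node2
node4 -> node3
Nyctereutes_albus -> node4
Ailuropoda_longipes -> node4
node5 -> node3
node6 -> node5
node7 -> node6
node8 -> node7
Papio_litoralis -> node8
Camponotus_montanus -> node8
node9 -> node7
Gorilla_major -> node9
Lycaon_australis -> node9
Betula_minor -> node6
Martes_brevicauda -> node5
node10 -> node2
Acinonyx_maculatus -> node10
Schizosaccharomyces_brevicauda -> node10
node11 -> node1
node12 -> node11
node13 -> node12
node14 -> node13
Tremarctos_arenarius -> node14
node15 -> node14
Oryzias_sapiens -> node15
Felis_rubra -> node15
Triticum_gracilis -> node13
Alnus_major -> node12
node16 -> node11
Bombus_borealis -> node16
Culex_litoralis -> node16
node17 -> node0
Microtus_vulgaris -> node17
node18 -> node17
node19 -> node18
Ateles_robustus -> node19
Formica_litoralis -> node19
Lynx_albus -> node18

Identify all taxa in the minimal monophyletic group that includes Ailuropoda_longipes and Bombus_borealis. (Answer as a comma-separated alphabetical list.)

Tracing Ailuropoda_longipes: it sits inside (Nyctereutes_albus,Ailuropoda_longipes).
Tracing Bombus_borealis: it sits inside (Bombus_borealis,Culex_litoralis).
The smallest clade enclosing both is ((((Nyctereutes_albus,Ailuropoda_longipes),((((Papio_litoralis,Camponotus_montanus),(Gorilla_major,Lycaon_australis)),Betula_minor),Martes_brevicauda)),(Acinonyx_maculatus,Schizosaccharomyces_brevicauda)),((((Tremarctos_arenarius,(Oryzias_sapiens,Felis_rubra)),Triticum_gracilis),Alnus_major),(Bombus_borealis,Culex_litoralis))); the answer is its 17 terminal taxa in alphabetical order.

Acinonyx_maculatus, Ailuropoda_longipes, Alnus_major, Betula_minor, Bombus_borealis, Camponotus_montanus, Culex_litoralis, Felis_rubra, Gorilla_major, Lycaon_australis, Martes_brevicauda, Nyctereutes_albus, Oryzias_sapiens, Papio_litoralis, Schizosaccharomyces_brevicauda, Tremarctos_arenarius, Triticum_gracilis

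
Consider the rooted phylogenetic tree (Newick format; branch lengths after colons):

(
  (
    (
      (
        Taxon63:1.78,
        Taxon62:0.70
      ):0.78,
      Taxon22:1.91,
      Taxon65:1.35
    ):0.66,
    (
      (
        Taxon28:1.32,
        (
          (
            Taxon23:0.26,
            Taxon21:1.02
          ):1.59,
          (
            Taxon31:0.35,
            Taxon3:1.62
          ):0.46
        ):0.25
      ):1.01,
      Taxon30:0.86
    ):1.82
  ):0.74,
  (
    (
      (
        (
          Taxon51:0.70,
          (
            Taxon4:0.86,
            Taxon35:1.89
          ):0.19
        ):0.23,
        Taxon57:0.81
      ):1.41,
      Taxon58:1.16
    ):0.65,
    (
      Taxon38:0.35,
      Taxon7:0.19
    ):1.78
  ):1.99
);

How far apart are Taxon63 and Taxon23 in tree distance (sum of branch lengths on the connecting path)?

8.15

The path runs Taxon63 → … → MRCA → … → Taxon23; the MRCA is the node subtending (((Taxon63,Taxon62),Taxon22,Taxon65),((Taxon28,((Taxon23,Taxon21),(Taxon31,Taxon3))),Taxon30)).
Branch lengths along that path: 1.78 + 0.78 + 0.66 + 1.82 + 1.01 + 0.25 + 1.59 + 0.26 = 8.15.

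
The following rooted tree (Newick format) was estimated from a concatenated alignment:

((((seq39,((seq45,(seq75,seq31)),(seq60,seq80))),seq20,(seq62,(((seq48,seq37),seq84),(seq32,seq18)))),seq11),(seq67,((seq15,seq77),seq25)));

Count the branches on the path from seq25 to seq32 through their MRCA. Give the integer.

9

The MRCA of seq25 and seq32 is the root of the tree.
From seq25 up to that node: 3 branches. From seq32 up to the same node: 6 branches. Total: 3 + 6 = 9.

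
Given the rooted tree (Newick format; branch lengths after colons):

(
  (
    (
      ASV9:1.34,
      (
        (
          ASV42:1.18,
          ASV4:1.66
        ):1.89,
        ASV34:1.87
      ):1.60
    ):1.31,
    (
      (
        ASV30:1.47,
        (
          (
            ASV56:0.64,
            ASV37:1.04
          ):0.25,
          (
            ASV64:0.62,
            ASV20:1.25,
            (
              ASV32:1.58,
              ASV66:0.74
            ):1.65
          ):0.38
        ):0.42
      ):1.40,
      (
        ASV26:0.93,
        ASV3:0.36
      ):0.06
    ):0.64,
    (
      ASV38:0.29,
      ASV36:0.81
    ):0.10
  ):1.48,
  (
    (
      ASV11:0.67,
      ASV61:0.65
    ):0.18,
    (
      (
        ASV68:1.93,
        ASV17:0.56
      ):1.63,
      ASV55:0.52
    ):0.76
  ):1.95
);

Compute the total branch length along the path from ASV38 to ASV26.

The path runs ASV38 → … → MRCA → … → ASV26; the MRCA is the node subtending ((ASV9,((ASV42,ASV4),ASV34)),((ASV30,((ASV56,ASV37),(ASV64,ASV20,(ASV32,ASV66)))),(ASV26,ASV3)),(ASV38,ASV36)).
Branch lengths along that path: 0.29 + 0.10 + 0.64 + 0.06 + 0.93 = 2.02.

2.02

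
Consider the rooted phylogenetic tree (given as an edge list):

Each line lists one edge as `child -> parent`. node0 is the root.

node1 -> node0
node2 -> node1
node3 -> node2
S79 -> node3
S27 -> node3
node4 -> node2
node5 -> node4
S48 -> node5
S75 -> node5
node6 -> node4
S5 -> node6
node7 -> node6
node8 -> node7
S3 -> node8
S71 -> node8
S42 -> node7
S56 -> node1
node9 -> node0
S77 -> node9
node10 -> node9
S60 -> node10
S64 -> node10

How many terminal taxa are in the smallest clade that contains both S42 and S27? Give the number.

The MRCA of S42 and S27 is the node subtending ((S79,S27),((S48,S75),(S5,((S3,S71),S42)))).
That clade contains 8 terminal taxa: S27, S3, S42, S48, S5, S71, S75, S79.

8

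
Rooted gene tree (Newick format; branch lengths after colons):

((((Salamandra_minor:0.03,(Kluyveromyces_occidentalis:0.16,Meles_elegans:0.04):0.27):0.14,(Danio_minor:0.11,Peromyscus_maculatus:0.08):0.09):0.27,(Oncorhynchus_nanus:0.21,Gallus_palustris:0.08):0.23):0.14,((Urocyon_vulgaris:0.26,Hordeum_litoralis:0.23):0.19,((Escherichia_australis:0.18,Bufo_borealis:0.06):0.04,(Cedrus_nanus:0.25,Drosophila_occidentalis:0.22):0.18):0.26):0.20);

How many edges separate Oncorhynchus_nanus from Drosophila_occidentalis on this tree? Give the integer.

The MRCA of Oncorhynchus_nanus and Drosophila_occidentalis is the root of the tree.
From Oncorhynchus_nanus up to that node: 3 branches. From Drosophila_occidentalis up to the same node: 4 branches. Total: 3 + 4 = 7.

7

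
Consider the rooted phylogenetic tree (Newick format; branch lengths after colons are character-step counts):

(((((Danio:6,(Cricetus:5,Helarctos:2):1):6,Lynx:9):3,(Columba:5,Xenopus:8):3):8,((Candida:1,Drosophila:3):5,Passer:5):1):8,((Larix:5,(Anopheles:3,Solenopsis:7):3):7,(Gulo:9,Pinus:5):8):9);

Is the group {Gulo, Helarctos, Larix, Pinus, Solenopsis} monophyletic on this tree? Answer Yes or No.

No

The MRCA of the listed taxa is the root, so the smallest clade containing them is the whole tree.
That clade also contains Anopheles, Candida, Columba, Cricetus, Danio, Drosophila, Lynx, Passer, Xenopus, which are not in the proposed group, so the group is not monophyletic.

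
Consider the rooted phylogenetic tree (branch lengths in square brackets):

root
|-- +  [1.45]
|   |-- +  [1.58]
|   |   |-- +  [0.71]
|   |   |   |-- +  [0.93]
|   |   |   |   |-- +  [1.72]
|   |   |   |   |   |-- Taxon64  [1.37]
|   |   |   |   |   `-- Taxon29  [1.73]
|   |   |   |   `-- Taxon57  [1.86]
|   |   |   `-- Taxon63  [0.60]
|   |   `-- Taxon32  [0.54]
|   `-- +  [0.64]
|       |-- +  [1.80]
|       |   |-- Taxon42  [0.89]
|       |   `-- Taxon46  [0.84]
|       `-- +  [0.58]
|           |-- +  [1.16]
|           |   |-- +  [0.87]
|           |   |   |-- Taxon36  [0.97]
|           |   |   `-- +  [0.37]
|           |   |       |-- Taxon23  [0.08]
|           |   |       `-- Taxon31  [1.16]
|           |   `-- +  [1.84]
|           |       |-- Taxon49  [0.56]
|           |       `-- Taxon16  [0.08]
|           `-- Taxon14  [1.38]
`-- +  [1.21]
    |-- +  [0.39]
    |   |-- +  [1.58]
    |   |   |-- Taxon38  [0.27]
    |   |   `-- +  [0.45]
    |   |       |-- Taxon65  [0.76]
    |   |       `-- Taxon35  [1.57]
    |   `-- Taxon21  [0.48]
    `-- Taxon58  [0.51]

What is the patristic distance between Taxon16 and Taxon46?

The path runs Taxon16 → … → MRCA → … → Taxon46; the MRCA is the node subtending ((Taxon42,Taxon46),(((Taxon36,(Taxon23,Taxon31)),(Taxon49,Taxon16)),Taxon14)).
Branch lengths along that path: 0.08 + 1.84 + 1.16 + 0.58 + 1.80 + 0.84 = 6.30.

6.30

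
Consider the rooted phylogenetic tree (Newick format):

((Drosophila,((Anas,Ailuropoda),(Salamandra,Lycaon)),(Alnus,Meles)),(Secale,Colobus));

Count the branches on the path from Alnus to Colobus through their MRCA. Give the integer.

5

The MRCA of Alnus and Colobus is the root of the tree.
From Alnus up to that node: 3 branches. From Colobus up to the same node: 2 branches. Total: 3 + 2 = 5.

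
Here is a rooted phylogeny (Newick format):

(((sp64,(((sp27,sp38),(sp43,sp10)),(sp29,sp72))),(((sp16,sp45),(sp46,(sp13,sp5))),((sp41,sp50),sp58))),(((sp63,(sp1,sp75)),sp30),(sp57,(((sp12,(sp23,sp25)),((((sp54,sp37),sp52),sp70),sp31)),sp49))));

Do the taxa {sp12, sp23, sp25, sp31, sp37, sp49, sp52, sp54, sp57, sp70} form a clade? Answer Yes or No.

The most recent common ancestor of these taxa subtends (sp57,(((sp12,(sp23,sp25)),((((sp54,sp37),sp52),sp70),sp31)),sp49)).
That clade has exactly 10 tips — every listed taxon and nothing else — so the group is monophyletic.

Yes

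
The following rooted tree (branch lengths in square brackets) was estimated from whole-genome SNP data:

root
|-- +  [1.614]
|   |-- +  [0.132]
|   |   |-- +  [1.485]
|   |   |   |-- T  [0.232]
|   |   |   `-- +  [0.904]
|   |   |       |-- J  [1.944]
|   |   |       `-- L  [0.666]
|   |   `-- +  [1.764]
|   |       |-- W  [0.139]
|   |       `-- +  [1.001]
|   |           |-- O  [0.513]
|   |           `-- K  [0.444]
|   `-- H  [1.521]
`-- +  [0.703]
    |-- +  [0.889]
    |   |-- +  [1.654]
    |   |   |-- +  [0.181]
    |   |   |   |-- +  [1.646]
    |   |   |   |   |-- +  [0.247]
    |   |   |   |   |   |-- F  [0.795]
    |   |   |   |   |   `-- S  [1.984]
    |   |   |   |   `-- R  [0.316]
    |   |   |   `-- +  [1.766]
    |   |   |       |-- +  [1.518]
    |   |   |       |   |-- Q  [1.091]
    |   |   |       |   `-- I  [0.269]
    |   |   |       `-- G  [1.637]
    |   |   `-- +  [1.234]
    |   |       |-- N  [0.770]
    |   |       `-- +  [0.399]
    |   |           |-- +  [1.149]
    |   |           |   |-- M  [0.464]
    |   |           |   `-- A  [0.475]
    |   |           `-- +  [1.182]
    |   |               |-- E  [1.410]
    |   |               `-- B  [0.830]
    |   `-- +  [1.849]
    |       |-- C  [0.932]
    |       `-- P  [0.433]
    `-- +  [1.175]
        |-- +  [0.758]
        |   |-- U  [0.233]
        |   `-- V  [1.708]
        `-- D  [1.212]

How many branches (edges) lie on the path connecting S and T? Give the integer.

11

The MRCA of S and T is the root of the tree.
From S up to that node: 7 branches. From T up to the same node: 4 branches. Total: 7 + 4 = 11.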